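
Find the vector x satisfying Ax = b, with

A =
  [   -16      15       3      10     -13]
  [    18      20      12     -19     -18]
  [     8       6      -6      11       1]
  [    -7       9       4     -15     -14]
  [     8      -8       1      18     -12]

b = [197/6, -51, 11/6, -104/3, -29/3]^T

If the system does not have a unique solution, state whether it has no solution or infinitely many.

Row-reduce the augmented matrix:
R1 ← R1 / (-16).
R2 ← R2 − 18·R1.
R3 ← R3 − 8·R1.
R4 ← R4 + 7·R1.
R5 ← R5 − 8·R1.
R2 ← R2 / (295/8).
R1 ← R1 + 15/16·R2.
R3 ← R3 − 27/2·R2.
R4 ← R4 − 39/16·R2.
R5 ← R5 + 1/2·R2.
R3 ← R3 / (-2988/295).
R1 ← R1 − 12/59·R3.
R2 ← R2 − 123/295·R3.
R4 ← R4 − 493/295·R3.
R5 ← R5 − 799/295·R3.
R4 ← R4 / (-47075/2988).
R1 ← R1 + 221/498·R4.
R2 ← R2 − 563/996·R4.
R3 ← R3 + 5557/2988·R4.
R5 ← R5 − 83461/2988·R4.
R5 ← R5 / (-353039/13450).
R1 ← R1 − 24093/94150·R5.
R2 ← R2 + 75527/94150·R5.
R3 ← R3 + 3299/94150·R5.
R4 ← R4 − 15217/47075·R5.
Reading off the reduced rows gives x_1 = -4/3, x_2 = 1, x_3 = 3, x_4 = 2, x_5 = 5/2.

x_1 = -4/3, x_2 = 1, x_3 = 3, x_4 = 2, x_5 = 5/2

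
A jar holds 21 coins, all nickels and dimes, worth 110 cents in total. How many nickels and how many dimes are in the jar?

nickels: 20, dimes: 1

Let n = nickels, d = dimes.
  n + d = 21
  5n + 10d = 110
Row-reduce the augmented matrix:
R2 ← R2 − 5·R1.
R2 ← R2 / (5).
R1 ← R1 − 1·R2.
Reading off the reduced rows gives n = 20, d = 1.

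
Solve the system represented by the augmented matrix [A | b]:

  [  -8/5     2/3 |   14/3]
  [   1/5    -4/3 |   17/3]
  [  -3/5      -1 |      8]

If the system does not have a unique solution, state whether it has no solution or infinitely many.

x_1 = -5, x_2 = -5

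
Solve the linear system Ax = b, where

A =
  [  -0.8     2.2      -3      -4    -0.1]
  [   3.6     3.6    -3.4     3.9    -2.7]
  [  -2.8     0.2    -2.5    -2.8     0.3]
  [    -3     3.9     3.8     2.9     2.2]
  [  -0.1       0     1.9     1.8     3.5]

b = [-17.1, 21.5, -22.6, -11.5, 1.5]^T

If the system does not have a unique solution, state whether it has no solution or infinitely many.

x_1 = 5, x_2 = -1, x_3 = 1, x_4 = 2, x_5 = -1

Row-reduce the augmented matrix:
R1 ← R1 / (-4/5).
R2 ← R2 − 18/5·R1.
R3 ← R3 + 14/5·R1.
R4 ← R4 + 3·R1.
R5 ← R5 + 1/10·R1.
R2 ← R2 / (27/2).
R1 ← R1 + 11/4·R2.
R3 ← R3 + 15/2·R2.
R4 ← R4 + 87/20·R2.
R5 ← R5 + 11/40·R2.
R3 ← R3 / (-25/18).
R1 ← R1 − 83/270·R3.
R2 ← R2 + 169/135·R3.
R4 ← R4 − 2161/225·R3.
R5 ← R5 − 5213/2700·R3.
R4 ← R4 / (457973/12500).
R1 ← R1 − 21547/7500·R4.
R2 ← R2 + 7648/1875·R4.
R3 ← R3 + 303/125·R4.
R5 ← R5 − 501967/75000·R4.
R5 ← R5 / (55392453/18318920).
R1 ← R1 + 523891/1831892·R5.
R2 ← R2 − 77805/915946·R5.
R3 ← R3 − 179499/457973·R5.
R4 ← R4 + 75584/457973·R5.
Reading off the reduced rows gives x_1 = 5, x_2 = -1, x_3 = 1, x_4 = 2, x_5 = -1.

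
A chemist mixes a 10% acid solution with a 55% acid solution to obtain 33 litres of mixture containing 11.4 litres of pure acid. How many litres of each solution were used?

Let a = litres of solution A, b = litres of solution B.
  a + b = 33
  (11/20)b + (1/10)a = 57/5
From equation 1: a = 33 − b.
Substitute into equation 2 and solve: b = 18.
Then a = 15.

litres of solution A: 15, litres of solution B: 18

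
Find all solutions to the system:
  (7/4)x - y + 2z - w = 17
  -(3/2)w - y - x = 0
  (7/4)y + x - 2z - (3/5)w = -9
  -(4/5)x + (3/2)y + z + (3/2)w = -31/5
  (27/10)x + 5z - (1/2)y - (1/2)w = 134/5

Row-reduce:
R1 ← R1 / (7/4).
R2 ← R2 + 1·R1.
R3 ← R3 − 1·R1.
R4 ← R4 + 4/5·R1.
R5 ← R5 − 27/10·R1.
R2 ← R2 / (-11/7).
R1 ← R1 + 4/7·R2.
R3 ← R3 − 65/28·R2.
R4 ← R4 − 73/70·R2.
R5 ← R5 − 73/70·R2.
R3 ← R3 / (-16/11).
R1 ← R1 − 8/11·R3.
R2 ← R2 + 8/11·R3.
R4 ← R4 − 147/55·R3.
R5 ← R5 − 147/55·R3.
R4 ← R4 / (-19223/3200).
R1 ← R1 + 109/80·R4.
R2 ← R2 − 229/80·R4.
R3 ← R3 − 1359/640·R4.
R5 ← R5 + 19223/3200·R4.
Row 5 reduces to 0 = -1, a contradiction. The system is inconsistent.

no solution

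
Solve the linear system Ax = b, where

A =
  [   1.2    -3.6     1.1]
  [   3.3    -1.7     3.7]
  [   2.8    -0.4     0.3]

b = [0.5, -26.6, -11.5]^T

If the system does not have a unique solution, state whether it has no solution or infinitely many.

x_1 = -4, x_2 = -3, x_3 = -5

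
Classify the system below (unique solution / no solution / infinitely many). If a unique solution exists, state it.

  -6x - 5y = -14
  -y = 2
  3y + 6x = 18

Row-reduce the augmented matrix:
R1 ← R1 / (-6).
R3 ← R3 − 6·R1.
R2 ← R2 / (-1).
R1 ← R1 − 5/6·R2.
R3 ← R3 + 2·R2.
R3 reduces to 0 = 0, so the extra equation is consistent.
Reading off the reduced rows gives x = 4, y = -2.

x = 4, y = -2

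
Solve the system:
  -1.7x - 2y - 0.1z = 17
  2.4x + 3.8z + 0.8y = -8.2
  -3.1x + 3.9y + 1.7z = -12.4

x = -3, y = -6, z = 1

Row-reduce the augmented matrix:
R1 ← R1 / (-17/10).
R2 ← R2 − 12/5·R1.
R3 ← R3 + 31/10·R1.
R2 ← R2 / (-172/85).
R1 ← R1 − 20/17·R2.
R3 ← R3 − 1283/170·R2.
R3 ← R3 / (26709/1720).
R1 ← R1 − 94/43·R3.
R2 ← R2 + 311/172·R3.
Reading off the reduced rows gives x = -3, y = -6, z = 1.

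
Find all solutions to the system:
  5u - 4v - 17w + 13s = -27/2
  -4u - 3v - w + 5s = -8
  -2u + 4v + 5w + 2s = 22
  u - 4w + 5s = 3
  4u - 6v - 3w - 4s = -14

Row-reduce:
R1 ← R1 / (5).
R2 ← R2 + 4·R1.
R3 ← R3 + 2·R1.
R4 ← R4 − 1·R1.
R5 ← R5 − 4·R1.
R2 ← R2 / (-31/5).
R1 ← R1 + 4/5·R2.
R3 ← R3 − 12/5·R2.
R4 ← R4 − 4/5·R2.
R5 ← R5 + 14/5·R2.
R3 ← R3 / (-231/31).
R1 ← R1 + 47/31·R3.
R2 ← R2 − 73/31·R3.
R4 ← R4 + 77/31·R3.
R5 ← R5 − 533/31·R3.
Swap R4 and R5.
R4 ← R4 / (694/77).
R1 ← R1 + 159/77·R4.
R2 ← R2 − 129/77·R4.
R3 ← R3 + 136/77·R4.
Row 5 reduces to 0 = 1/6, a contradiction. The system is inconsistent.

no solution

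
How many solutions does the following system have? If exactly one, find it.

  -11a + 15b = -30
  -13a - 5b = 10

Row-reduce the augmented matrix:
R1 ← R1 / (-11).
R2 ← R2 + 13·R1.
R2 ← R2 / (-250/11).
R1 ← R1 + 15/11·R2.
Reading off the reduced rows gives a = 0, b = -2.

a = 0, b = -2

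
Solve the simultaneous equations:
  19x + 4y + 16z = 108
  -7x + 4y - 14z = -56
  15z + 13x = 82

infinitely many solutions

Row-reduce:
R1 ← R1 / (19).
R2 ← R2 + 7·R1.
R3 ← R3 − 13·R1.
R2 ← R2 / (104/19).
R1 ← R1 − 4/19·R2.
R3 ← R3 + 52/19·R2.
Rank is 2 with 3 unknowns, leaving z free.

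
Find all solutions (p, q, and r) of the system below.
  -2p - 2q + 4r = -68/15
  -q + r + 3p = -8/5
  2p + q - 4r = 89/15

Row-reduce the augmented matrix:
R1 ← R1 / (-2).
R2 ← R2 − 3·R1.
R3 ← R3 − 2·R1.
R2 ← R2 / (-4).
R1 ← R1 − 1·R2.
R3 ← R3 + 1·R2.
R3 ← R3 / (-7/4).
R1 ← R1 + 1/4·R3.
R2 ← R2 + 7/4·R3.
Reading off the reduced rows gives p = -1/3, q = -7/5, r = -2.

p = -1/3, q = -7/5, r = -2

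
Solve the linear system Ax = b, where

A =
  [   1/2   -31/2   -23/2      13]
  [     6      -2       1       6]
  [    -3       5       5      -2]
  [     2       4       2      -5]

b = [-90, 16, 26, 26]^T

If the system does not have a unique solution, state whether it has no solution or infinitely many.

no solution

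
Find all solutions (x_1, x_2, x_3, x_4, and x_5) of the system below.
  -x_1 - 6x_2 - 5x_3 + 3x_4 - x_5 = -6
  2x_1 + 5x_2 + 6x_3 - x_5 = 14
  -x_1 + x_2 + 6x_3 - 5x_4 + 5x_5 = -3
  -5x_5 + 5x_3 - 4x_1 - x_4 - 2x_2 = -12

infinitely many solutions

Row-reduce:
R1 ← R1 / (-1).
R2 ← R2 − 2·R1.
R3 ← R3 + 1·R1.
R4 ← R4 + 4·R1.
R2 ← R2 / (-7).
R1 ← R1 − 6·R2.
R3 ← R3 − 7·R2.
R4 ← R4 − 22·R2.
R3 ← R3 / (7).
R1 ← R1 − 11/7·R3.
R2 ← R2 − 4/7·R3.
R4 ← R4 − 87/7·R3.
R4 ← R4 / (461/49).
R1 ← R1 − 127/49·R4.
R2 ← R2 + 34/49·R4.
R3 ← R3 + 2/7·R4.
Rank is 4 with 5 unknowns, leaving x_5 free.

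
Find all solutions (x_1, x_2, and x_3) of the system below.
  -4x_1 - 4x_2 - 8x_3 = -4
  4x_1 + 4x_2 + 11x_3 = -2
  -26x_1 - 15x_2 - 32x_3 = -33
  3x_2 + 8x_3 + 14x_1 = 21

Row-reduce the augmented matrix:
R1 ← R1 / (-4).
R2 ← R2 − 4·R1.
R3 ← R3 + 26·R1.
R4 ← R4 − 14·R1.
Swap R2 and R3.
R2 ← R2 / (11).
R1 ← R1 − 1·R2.
R4 ← R4 + 11·R2.
R3 ← R3 / (3).
R1 ← R1 − 2/11·R3.
R2 ← R2 − 20/11·R3.
R4 reduces to 0 = 0, so the extra equation is consistent.
Reading off the reduced rows gives x_1 = 2, x_2 = 3, x_3 = -2.

x_1 = 2, x_2 = 3, x_3 = -2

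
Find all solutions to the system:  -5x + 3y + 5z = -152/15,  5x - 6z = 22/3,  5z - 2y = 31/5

x = 8/3, y = -3/5, z = 1

Row-reduce the augmented matrix:
R1 ← R1 / (-5).
R2 ← R2 − 5·R1.
R2 ← R2 / (3).
R1 ← R1 + 3/5·R2.
R3 ← R3 + 2·R2.
R3 ← R3 / (13/3).
R1 ← R1 + 6/5·R3.
R2 ← R2 + 1/3·R3.
Reading off the reduced rows gives x = 8/3, y = -3/5, z = 1.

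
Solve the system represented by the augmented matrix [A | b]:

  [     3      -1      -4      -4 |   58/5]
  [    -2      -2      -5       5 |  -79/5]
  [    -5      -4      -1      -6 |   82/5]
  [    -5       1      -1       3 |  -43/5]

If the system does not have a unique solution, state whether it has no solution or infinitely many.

Row-reduce the augmented matrix:
R1 ← R1 / (3).
R2 ← R2 + 2·R1.
R3 ← R3 + 5·R1.
R4 ← R4 + 5·R1.
R2 ← R2 / (-8/3).
R1 ← R1 + 1/3·R2.
R3 ← R3 + 17/3·R2.
R4 ← R4 + 2/3·R2.
R3 ← R3 / (69/8).
R1 ← R1 + 3/8·R3.
R2 ← R2 − 23/8·R3.
R4 ← R4 + 23/4·R3.
R4 ← R4 / (-16).
R1 ← R1 + 55/23·R4.
R2 ← R2 − 5·R4.
R3 ← R3 + 47/23·R4.
Reading off the reduced rows gives x_1 = 0, x_2 = 2/5, x_3 = 0, x_4 = -3.

x_1 = 0, x_2 = 2/5, x_3 = 0, x_4 = -3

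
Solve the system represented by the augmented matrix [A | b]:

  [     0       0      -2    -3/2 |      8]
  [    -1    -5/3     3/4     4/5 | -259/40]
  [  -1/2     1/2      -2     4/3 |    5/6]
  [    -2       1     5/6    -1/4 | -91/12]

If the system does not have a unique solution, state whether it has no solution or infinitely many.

x_1 = 3, x_2 = 0, x_3 = -5/2, x_4 = -2

Row-reduce the augmented matrix:
Swap R1 and R2.
R1 ← R1 / (-1).
R3 ← R3 + 1/2·R1.
R4 ← R4 + 2·R1.
Swap R2 and R3.
R2 ← R2 / (4/3).
R1 ← R1 − 5/3·R2.
R4 ← R4 − 13/3·R2.
R3 ← R3 / (-2).
R1 ← R1 − 71/32·R3.
R2 ← R2 + 57/32·R3.
R4 ← R4 − 677/96·R3.
R4 ← R4 / (-19531/1920).
R1 ← R1 + 6971/1920·R4.
R2 ← R2 − 1303/640·R4.
R3 ← R3 − 3/4·R4.
Reading off the reduced rows gives x_1 = 3, x_2 = 0, x_3 = -5/2, x_4 = -2.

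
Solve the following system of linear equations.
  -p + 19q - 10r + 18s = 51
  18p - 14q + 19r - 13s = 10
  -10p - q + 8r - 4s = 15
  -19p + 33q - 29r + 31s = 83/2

no solution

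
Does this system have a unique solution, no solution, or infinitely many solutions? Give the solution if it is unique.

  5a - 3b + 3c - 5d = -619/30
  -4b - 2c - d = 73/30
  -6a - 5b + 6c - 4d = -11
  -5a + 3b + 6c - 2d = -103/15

a = -5/3, b = 3/5, c = -8/3, d = 1/2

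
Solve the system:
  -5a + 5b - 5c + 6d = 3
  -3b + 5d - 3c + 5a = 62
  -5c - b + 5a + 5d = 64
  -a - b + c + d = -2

Row-reduce the augmented matrix:
R1 ← R1 / (-5).
R2 ← R2 − 5·R1.
R3 ← R3 − 5·R1.
R4 ← R4 + 1·R1.
R2 ← R2 / (2).
R1 ← R1 + 1·R2.
R3 ← R3 − 4·R2.
R4 ← R4 + 2·R2.
R3 ← R3 / (6).
R1 ← R1 + 3·R3.
R2 ← R2 + 4·R3.
R4 ← R4 + 6·R3.
R4 ← R4 / (-1/5).
R1 ← R1 + 6/5·R4.
R2 ← R2 + 11/6·R4.
R3 ← R3 + 11/6·R4.
Reading off the reduced rows gives a = 4, b = -4, c = -5, d = 3.

a = 4, b = -4, c = -5, d = 3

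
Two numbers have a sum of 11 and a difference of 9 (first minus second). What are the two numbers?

Let x = first number, y = second number.
  x + y = 11
  x - y = 9
From equation 1: x = 11 − y.
Substitute into equation 2 and solve: y = 1.
Then x = 10.

first number: 10, second number: 1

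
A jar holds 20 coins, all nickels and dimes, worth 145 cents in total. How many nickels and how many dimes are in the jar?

nickels: 11, dimes: 9

Let n = nickels, d = dimes.
  n + d = 20
  5n + 10d = 145
From equation 1: n = 20 − d.
Substitute into equation 2 and solve: d = 9.
Then n = 11.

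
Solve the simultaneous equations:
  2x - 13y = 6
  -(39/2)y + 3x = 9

infinitely many solutions

Row-reduce:
R1 ← R1 / (2).
R2 ← R2 − 3·R1.
Rank is 1 with 2 unknowns, leaving y free.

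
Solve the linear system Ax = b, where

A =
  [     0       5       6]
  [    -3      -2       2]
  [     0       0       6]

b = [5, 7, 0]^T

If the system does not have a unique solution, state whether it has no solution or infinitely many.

Row-reduce the augmented matrix:
Swap R1 and R2.
R1 ← R1 / (-3).
R2 ← R2 / (5).
R1 ← R1 − 2/3·R2.
R3 ← R3 / (6).
R1 ← R1 + 22/15·R3.
R2 ← R2 − 6/5·R3.
Reading off the reduced rows gives x_1 = -3, x_2 = 1, x_3 = 0.

x_1 = -3, x_2 = 1, x_3 = 0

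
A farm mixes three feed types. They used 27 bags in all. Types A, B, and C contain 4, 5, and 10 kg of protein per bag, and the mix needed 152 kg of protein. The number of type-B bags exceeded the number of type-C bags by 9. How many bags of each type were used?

Let a = type-A bags, b = type-B bags, c = type-C bags.
  a + b + c = 27
  4a + 5b + 10c = 152
  b - c = 9
Row-reduce the augmented matrix:
R2 ← R2 − 4·R1.
R1 ← R1 − 1·R2.
R3 ← R3 − 1·R2.
R3 ← R3 / (-7).
R1 ← R1 + 5·R3.
R2 ← R2 − 6·R3.
Reading off the reduced rows gives a = 8, b = 14, c = 5.

type-A bags: 8, type-B bags: 14, type-C bags: 5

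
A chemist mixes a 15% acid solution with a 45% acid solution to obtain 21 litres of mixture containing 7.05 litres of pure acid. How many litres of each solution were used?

Let a = litres of solution A, b = litres of solution B.
  a + b = 21
  (3/20)a + (9/20)b = 141/20
From equation 1: a = 21 − b.
Substitute into equation 2 and solve: b = 13.
Then a = 8.

litres of solution A: 8, litres of solution B: 13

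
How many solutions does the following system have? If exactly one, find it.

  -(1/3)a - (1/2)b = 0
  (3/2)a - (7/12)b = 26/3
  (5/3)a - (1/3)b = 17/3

Row-reduce:
R1 ← R1 / (-1/3).
R2 ← R2 − 3/2·R1.
R3 ← R3 − 5/3·R1.
R2 ← R2 / (-17/6).
R1 ← R1 − 3/2·R2.
R3 ← R3 + 17/6·R2.
Row 3 reduces to 0 = -3, a contradiction. The system is inconsistent.

no solution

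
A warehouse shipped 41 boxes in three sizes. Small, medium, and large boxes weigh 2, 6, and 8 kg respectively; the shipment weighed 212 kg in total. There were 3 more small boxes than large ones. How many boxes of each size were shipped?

Let s = small boxes, m = medium boxes, l = large boxes.
  s + m + l = 41
  8l + 6m + 2s = 212
  s - l = 3
Row-reduce the augmented matrix:
R2 ← R2 − 2·R1.
R3 ← R3 − 1·R1.
R2 ← R2 / (4).
R1 ← R1 − 1·R2.
R3 ← R3 + 1·R2.
R3 ← R3 / (-1/2).
R1 ← R1 + 1/2·R3.
R2 ← R2 − 3/2·R3.
Reading off the reduced rows gives s = 14, m = 16, l = 11.

small boxes: 14, medium boxes: 16, large boxes: 11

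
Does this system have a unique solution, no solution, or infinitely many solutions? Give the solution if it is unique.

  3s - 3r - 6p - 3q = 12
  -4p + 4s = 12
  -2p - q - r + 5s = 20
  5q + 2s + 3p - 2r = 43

Row-reduce the augmented matrix:
R1 ← R1 / (-6).
R2 ← R2 + 4·R1.
R3 ← R3 + 2·R1.
R4 ← R4 − 3·R1.
R2 ← R2 / (2).
R1 ← R1 − 1/2·R2.
R4 ← R4 − 7/2·R2.
Swap R3 and R4.
R3 ← R3 / (-7).
R2 ← R2 − 1·R3.
R4 ← R4 / (4).
R1 ← R1 + 1·R4.
R2 ← R2 − 1·R4.
Reading off the reduced rows gives p = 1, q = 4, r = -6, s = 4.

p = 1, q = 4, r = -6, s = 4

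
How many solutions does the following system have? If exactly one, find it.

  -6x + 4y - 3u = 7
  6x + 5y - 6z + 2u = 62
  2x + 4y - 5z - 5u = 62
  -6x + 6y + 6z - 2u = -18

Row-reduce the augmented matrix:
R1 ← R1 / (-6).
R2 ← R2 − 6·R1.
R3 ← R3 − 2·R1.
R4 ← R4 + 6·R1.
R2 ← R2 / (9).
R1 ← R1 + 2/3·R2.
R3 ← R3 − 16/3·R2.
R4 ← R4 − 2·R2.
R3 ← R3 / (-13/9).
R1 ← R1 + 4/9·R3.
R2 ← R2 + 2/3·R3.
R4 ← R4 − 22/3·R3.
R4 ← R4 / (-341/13).
R1 ← R1 − 163/78·R4.
R2 ← R2 − 31/13·R4.
R3 ← R3 − 146/39·R4.
Reading off the reduced rows gives x = 3, y = 4, z = -5, u = -3.

x = 3, y = 4, z = -5, u = -3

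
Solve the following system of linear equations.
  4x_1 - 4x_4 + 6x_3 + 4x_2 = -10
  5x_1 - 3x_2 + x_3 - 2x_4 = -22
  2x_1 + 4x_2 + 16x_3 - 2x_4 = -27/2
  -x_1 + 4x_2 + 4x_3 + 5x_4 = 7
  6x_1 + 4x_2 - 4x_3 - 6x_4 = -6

Row-reduce:
R1 ← R1 / (4).
R2 ← R2 − 5·R1.
R3 ← R3 − 2·R1.
R4 ← R4 + 1·R1.
R5 ← R5 − 6·R1.
R2 ← R2 / (-8).
R1 ← R1 − 1·R2.
R3 ← R3 − 2·R2.
R4 ← R4 − 5·R2.
R5 ← R5 + 2·R2.
R3 ← R3 / (91/8).
R1 ← R1 − 11/16·R3.
R2 ← R2 − 13/16·R3.
R4 ← R4 − 23/16·R3.
R5 ← R5 + 91/8·R3.
R4 ← R4 / (526/91).
R1 ← R1 + 61/91·R4.
R2 ← R2 + 3/7·R4.
R3 ← R3 − 6/91·R4.
Row 5 reduces to 0 = 1/2, a contradiction. The system is inconsistent.

no solution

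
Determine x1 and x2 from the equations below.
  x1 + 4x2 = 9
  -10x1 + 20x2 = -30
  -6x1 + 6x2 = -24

x1 = 5, x2 = 1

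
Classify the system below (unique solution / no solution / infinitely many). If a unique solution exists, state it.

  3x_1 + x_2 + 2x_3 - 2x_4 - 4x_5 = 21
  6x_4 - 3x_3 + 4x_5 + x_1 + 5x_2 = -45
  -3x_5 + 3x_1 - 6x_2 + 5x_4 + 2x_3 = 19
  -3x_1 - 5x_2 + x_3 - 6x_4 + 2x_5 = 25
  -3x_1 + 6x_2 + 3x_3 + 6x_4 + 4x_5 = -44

x_1 = 2, x_2 = -3, x_3 = 2, x_4 = -3, x_5 = -2

Row-reduce the augmented matrix:
R1 ← R1 / (3).
R2 ← R2 − 1·R1.
R3 ← R3 − 3·R1.
R4 ← R4 + 3·R1.
R5 ← R5 + 3·R1.
R2 ← R2 / (14/3).
R1 ← R1 − 1/3·R2.
R3 ← R3 + 7·R2.
R4 ← R4 + 4·R2.
R5 ← R5 − 7·R2.
R3 ← R3 / (-11/2).
R1 ← R1 − 13/14·R3.
R2 ← R2 + 11/14·R3.
R4 ← R4 + 1/7·R3.
R5 ← R5 − 21/2·R3.
R4 ← R4 / (-30/11).
R1 ← R1 − 19/11·R4.
R2 ← R2 + 1·R4.
R3 ← R3 + 34/11·R4.
R5 ← R5 − 291/11·R4.
R5 ← R5 / (223/7).
R1 ← R1 − 9/7·R5.
R2 ← R2 + 1·R5.
R3 ← R3 + 30/7·R5.
R4 ← R4 + 6/7·R5.
Reading off the reduced rows gives x_1 = 2, x_2 = -3, x_3 = 2, x_4 = -3, x_5 = -2.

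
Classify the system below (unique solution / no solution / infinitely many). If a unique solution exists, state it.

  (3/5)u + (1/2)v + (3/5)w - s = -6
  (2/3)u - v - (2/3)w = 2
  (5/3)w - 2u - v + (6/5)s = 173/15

Row-reduce:
R1 ← R1 / (3/5).
R2 ← R2 − 2/3·R1.
R3 ← R3 + 2·R1.
R2 ← R2 / (-14/9).
R1 ← R1 − 5/6·R2.
R3 ← R3 − 2/3·R2.
R3 ← R3 / (65/21).
R1 ← R1 − 2/7·R3.
R2 ← R2 − 6/7·R3.
Rank is 3 with 4 unknowns, leaving s free.

infinitely many solutions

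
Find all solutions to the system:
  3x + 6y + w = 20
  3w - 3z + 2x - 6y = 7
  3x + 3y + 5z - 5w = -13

infinitely many solutions

Row-reduce:
R1 ← R1 / (3).
R2 ← R2 − 2·R1.
R3 ← R3 − 3·R1.
R2 ← R2 / (-10).
R1 ← R1 − 2·R2.
R3 ← R3 + 3·R2.
R3 ← R3 / (59/10).
R1 ← R1 + 3/5·R3.
R2 ← R2 − 3/10·R3.
Rank is 3 with 4 unknowns, leaving w free.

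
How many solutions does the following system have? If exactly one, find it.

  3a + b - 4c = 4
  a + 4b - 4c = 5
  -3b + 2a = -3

no solution

Row-reduce:
R1 ← R1 / (3).
R2 ← R2 − 1·R1.
R3 ← R3 − 2·R1.
R2 ← R2 / (11/3).
R1 ← R1 − 1/3·R2.
R3 ← R3 + 11/3·R2.
Row 3 reduces to 0 = -2, a contradiction. The system is inconsistent.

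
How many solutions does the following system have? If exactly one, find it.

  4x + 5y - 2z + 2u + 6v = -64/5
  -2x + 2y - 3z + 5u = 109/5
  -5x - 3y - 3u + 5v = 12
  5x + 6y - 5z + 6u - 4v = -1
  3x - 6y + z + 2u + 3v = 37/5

x = -3, y = -2, z = -8/5, u = 3, v = 0

Row-reduce the augmented matrix:
R1 ← R1 / (4).
R2 ← R2 + 2·R1.
R3 ← R3 + 5·R1.
R4 ← R4 − 5·R1.
R5 ← R5 − 3·R1.
R2 ← R2 / (9/2).
R1 ← R1 − 5/4·R2.
R3 ← R3 − 13/4·R2.
R4 ← R4 + 1/4·R2.
R5 ← R5 + 39/4·R2.
R3 ← R3 / (7/18).
R1 ← R1 − 11/18·R3.
R2 ← R2 + 8/9·R3.
R4 ← R4 + 49/18·R3.
R5 ← R5 + 37/6·R3.
R4 ← R4 / (-30).
R1 ← R1 − 45/7·R4.
R2 ← R2 + 68/7·R4.
R3 ← R3 + 87/7·R4.
R5 ← R5 + 442/7·R4.
R5 ← R5 / (607/15).
R1 ← R1 + 5/2·R5.
R2 ← R2 − 68/15·R5.
R3 ← R3 − 13/10·R5.
R4 ← R4 + 61/30·R5.
Reading off the reduced rows gives x = -3, y = -2, z = -8/5, u = 3, v = 0.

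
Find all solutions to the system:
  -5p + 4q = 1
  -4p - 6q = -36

Row-reduce the augmented matrix:
R1 ← R1 / (-5).
R2 ← R2 + 4·R1.
R2 ← R2 / (-46/5).
R1 ← R1 + 4/5·R2.
Reading off the reduced rows gives p = 3, q = 4.

p = 3, q = 4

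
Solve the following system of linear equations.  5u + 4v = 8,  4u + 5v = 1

Row-reduce the augmented matrix:
R1 ← R1 / (5).
R2 ← R2 − 4·R1.
R2 ← R2 / (9/5).
R1 ← R1 − 4/5·R2.
Reading off the reduced rows gives u = 4, v = -3.

u = 4, v = -3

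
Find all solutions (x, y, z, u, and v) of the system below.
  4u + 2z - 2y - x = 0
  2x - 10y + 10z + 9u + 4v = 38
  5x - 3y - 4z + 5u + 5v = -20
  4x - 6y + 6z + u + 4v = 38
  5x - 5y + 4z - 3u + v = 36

Row-reduce:
R1 ← R1 / (-1).
R2 ← R2 − 2·R1.
R3 ← R3 − 5·R1.
R4 ← R4 − 4·R1.
R5 ← R5 − 5·R1.
R2 ← R2 / (-14).
R1 ← R1 − 2·R2.
R3 ← R3 + 13·R2.
R4 ← R4 + 14·R2.
R5 ← R5 + 15·R2.
R3 ← R3 / (-7).
R2 ← R2 + 1·R3.
R5 ← R5 + 1·R3.
Swap R4 and R5.
R4 ← R4 / (-124/49).
R1 ← R1 + 11/7·R4.
R2 ← R2 + 124/49·R4.
R3 ← R3 + 129/98·R4.
Rank is 4 with 5 unknowns, leaving v free.

infinitely many solutions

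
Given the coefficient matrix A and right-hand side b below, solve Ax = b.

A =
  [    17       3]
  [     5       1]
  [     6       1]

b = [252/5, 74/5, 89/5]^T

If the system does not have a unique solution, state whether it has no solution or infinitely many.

x_1 = 3, x_2 = -1/5

Row-reduce the augmented matrix:
R1 ← R1 / (17).
R2 ← R2 − 5·R1.
R3 ← R3 − 6·R1.
R2 ← R2 / (2/17).
R1 ← R1 − 3/17·R2.
R3 ← R3 + 1/17·R2.
R3 reduces to 0 = 0, so the extra equation is consistent.
Reading off the reduced rows gives x_1 = 3, x_2 = -1/5.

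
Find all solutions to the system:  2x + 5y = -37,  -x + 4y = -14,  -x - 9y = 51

Row-reduce the augmented matrix:
R1 ← R1 / (2).
R2 ← R2 + 1·R1.
R3 ← R3 + 1·R1.
R2 ← R2 / (13/2).
R1 ← R1 − 5/2·R2.
R3 ← R3 + 13/2·R2.
R3 reduces to 0 = 0, so the extra equation is consistent.
Reading off the reduced rows gives x = -6, y = -5.

x = -6, y = -5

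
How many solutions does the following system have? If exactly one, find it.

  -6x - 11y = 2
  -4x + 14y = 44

x = -4, y = 2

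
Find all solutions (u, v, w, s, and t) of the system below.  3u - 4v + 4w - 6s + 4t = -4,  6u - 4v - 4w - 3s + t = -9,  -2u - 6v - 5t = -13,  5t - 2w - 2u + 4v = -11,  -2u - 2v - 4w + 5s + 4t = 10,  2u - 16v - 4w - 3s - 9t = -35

u = 4, v = 0, w = 4, s = 6, t = 1

Row-reduce the augmented matrix:
R1 ← R1 / (3).
R2 ← R2 − 6·R1.
R3 ← R3 + 2·R1.
R4 ← R4 + 2·R1.
R5 ← R5 + 2·R1.
R6 ← R6 − 2·R1.
R2 ← R2 / (4).
R1 ← R1 + 4/3·R2.
R3 ← R3 + 26/3·R2.
R4 ← R4 − 4/3·R2.
R5 ← R5 + 14/3·R2.
R6 ← R6 + 40/3·R2.
R3 ← R3 / (-70/3).
R1 ← R1 + 8/3·R3.
R2 ← R2 + 3·R3.
R4 ← R4 − 14/3·R3.
R5 ← R5 + 46/3·R3.
R6 ← R6 + 140/3·R3.
R4 ← R4 / (-39/10).
R1 ← R1 + 27/35·R4.
R2 ← R2 − 9/35·R4.
R3 ← R3 + 93/140·R4.
R5 ← R5 − 46/35·R4.
R5 ← R5 / (256/21).
R1 ← R1 + 2/7·R5.
R2 ← R2 − 13/14·R5.
R3 ← R3 + 5/14·R5.
R4 ← R4 + 5/3·R5.
R6 reduces to 0 = 0, so the extra equation is consistent.
Reading off the reduced rows gives u = 4, v = 0, w = 4, s = 6, t = 1.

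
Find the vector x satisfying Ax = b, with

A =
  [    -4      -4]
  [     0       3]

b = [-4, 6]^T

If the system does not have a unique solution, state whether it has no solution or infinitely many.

Row-reduce the augmented matrix:
R1 ← R1 / (-4).
R2 ← R2 / (3).
R1 ← R1 − 1·R2.
Reading off the reduced rows gives x_1 = -1, x_2 = 2.

x_1 = -1, x_2 = 2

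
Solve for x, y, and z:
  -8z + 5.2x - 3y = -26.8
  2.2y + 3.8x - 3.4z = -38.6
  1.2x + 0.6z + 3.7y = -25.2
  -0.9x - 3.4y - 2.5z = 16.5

x = -4, y = -6, z = 3

Row-reduce the augmented matrix:
R1 ← R1 / (26/5).
R2 ← R2 − 19/5·R1.
R3 ← R3 − 6/5·R1.
R4 ← R4 + 9/10·R1.
R2 ← R2 / (571/130).
R1 ← R1 + 15/26·R2.
R3 ← R3 − 571/130·R2.
R4 ← R4 + 1019/260·R2.
Swap R3 and R4.
R3 ← R3 / (-4859/2855).
R1 ← R1 + 695/571·R3.
R2 ← R2 − 318/571·R3.
R4 reduces to 0 = 0, so the extra equation is consistent.
Reading off the reduced rows gives x = -4, y = -6, z = 3.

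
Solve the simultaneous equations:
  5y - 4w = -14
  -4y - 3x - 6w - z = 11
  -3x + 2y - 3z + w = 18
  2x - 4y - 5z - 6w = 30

Row-reduce the augmented matrix:
Swap R1 and R2.
R1 ← R1 / (-3).
R3 ← R3 + 3·R1.
R4 ← R4 − 2·R1.
R2 ← R2 / (5).
R1 ← R1 − 4/3·R2.
R3 ← R3 − 6·R2.
R4 ← R4 + 20/3·R2.
R3 ← R3 / (-2).
R1 ← R1 − 1/3·R3.
R4 ← R4 + 17/3·R3.
R4 ← R4 / (-1463/30).
R1 ← R1 − 151/30·R4.
R2 ← R2 + 4/5·R4.
R3 ← R3 + 59/10·R4.
Reading off the reduced rows gives x = -1, y = -2, z = -6, w = 1.

x = -1, y = -2, z = -6, w = 1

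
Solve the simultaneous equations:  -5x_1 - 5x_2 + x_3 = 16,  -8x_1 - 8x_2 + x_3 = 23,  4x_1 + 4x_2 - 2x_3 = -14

Row-reduce:
R1 ← R1 / (-5).
R2 ← R2 + 8·R1.
R3 ← R3 − 4·R1.
R2 ← R2 / (-3/5).
R1 ← R1 + 1/5·R2.
R3 ← R3 + 6/5·R2.
Row 3 reduces to 0 = 4, a contradiction. The system is inconsistent.

no solution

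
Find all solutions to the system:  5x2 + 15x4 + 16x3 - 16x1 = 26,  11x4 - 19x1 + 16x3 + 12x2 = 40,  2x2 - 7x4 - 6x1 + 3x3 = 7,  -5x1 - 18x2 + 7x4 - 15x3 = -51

Row-reduce the augmented matrix:
R1 ← R1 / (-16).
R2 ← R2 + 19·R1.
R3 ← R3 + 6·R1.
R4 ← R4 + 5·R1.
R2 ← R2 / (97/16).
R1 ← R1 + 5/16·R2.
R3 ← R3 − 1/8·R2.
R4 ← R4 + 313/16·R2.
R3 ← R3 / (-285/97).
R1 ← R1 + 112/97·R3.
R2 ← R2 + 48/97·R3.
R4 ← R4 + 2879/97·R3.
R4 ← R4 / (30337/285).
R1 ← R1 − 1031/285·R4.
R2 ← R2 − 93/95·R4.
R3 ← R3 − 1211/285·R4.
Reading off the reduced rows gives x1 = 0, x2 = 2, x3 = 1, x4 = 0.

x1 = 0, x2 = 2, x3 = 1, x4 = 0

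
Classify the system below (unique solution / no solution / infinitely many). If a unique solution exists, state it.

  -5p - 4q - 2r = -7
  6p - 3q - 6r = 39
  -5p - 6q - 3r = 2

p = 5, q = -5, r = 1

Row-reduce the augmented matrix:
R1 ← R1 / (-5).
R2 ← R2 − 6·R1.
R3 ← R3 + 5·R1.
R2 ← R2 / (-39/5).
R1 ← R1 − 4/5·R2.
R3 ← R3 + 2·R2.
R3 ← R3 / (15/13).
R1 ← R1 + 6/13·R3.
R2 ← R2 − 14/13·R3.
Reading off the reduced rows gives p = 5, q = -5, r = 1.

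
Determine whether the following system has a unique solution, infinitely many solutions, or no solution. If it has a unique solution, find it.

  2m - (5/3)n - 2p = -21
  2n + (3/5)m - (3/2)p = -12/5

Row-reduce:
R1 ← R1 / (2).
R2 ← R2 − 3/5·R1.
R2 ← R2 / (5/2).
R1 ← R1 + 5/6·R2.
Rank is 2 with 3 unknowns, leaving p free.

infinitely many solutions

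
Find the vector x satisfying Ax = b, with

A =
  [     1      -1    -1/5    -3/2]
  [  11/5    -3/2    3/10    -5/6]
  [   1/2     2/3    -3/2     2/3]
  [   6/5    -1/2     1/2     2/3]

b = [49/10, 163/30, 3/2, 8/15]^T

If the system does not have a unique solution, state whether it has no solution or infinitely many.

infinitely many solutions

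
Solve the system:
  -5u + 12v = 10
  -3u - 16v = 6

u = -2, v = 0

Row-reduce the augmented matrix:
R1 ← R1 / (-5).
R2 ← R2 + 3·R1.
R2 ← R2 / (-116/5).
R1 ← R1 + 12/5·R2.
Reading off the reduced rows gives u = -2, v = 0.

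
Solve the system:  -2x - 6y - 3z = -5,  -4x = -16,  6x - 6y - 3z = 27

infinitely many solutions

Row-reduce:
R1 ← R1 / (-2).
R2 ← R2 + 4·R1.
R3 ← R3 − 6·R1.
R2 ← R2 / (12).
R1 ← R1 − 3·R2.
R3 ← R3 + 24·R2.
Rank is 2 with 3 unknowns, leaving z free.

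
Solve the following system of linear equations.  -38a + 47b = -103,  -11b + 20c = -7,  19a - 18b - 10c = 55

infinitely many solutions

Row-reduce:
R1 ← R1 / (-38).
R3 ← R3 − 19·R1.
R2 ← R2 / (-11).
R1 ← R1 + 47/38·R2.
R3 ← R3 − 11/2·R2.
Rank is 2 with 3 unknowns, leaving c free.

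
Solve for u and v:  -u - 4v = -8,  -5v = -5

u = 4, v = 1

Row-reduce the augmented matrix:
R1 ← R1 / (-1).
R2 ← R2 / (-5).
R1 ← R1 − 4·R2.
Reading off the reduced rows gives u = 4, v = 1.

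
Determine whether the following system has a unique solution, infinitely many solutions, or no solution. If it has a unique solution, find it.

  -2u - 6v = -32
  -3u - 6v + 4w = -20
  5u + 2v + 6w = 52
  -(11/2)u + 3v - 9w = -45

no solution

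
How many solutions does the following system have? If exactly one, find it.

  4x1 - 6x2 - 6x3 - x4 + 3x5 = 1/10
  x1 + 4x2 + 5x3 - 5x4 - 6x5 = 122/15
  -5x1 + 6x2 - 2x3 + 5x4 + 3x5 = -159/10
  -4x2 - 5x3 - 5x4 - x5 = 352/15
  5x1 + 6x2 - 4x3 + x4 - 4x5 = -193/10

x1 = -3, x2 = -8/3, x3 = -1/2, x4 = -3/2, x5 = -14/5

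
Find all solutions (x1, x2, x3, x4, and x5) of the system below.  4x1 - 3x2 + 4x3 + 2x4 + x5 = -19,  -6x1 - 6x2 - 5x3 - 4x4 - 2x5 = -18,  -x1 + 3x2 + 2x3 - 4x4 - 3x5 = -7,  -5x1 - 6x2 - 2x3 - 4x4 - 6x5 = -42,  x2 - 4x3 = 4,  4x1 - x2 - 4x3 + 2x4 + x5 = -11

x1 = -4, x2 = 4, x3 = 0, x4 = 2, x5 = 5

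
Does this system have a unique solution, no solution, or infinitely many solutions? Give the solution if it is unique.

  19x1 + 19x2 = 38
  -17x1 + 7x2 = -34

x1 = 2, x2 = 0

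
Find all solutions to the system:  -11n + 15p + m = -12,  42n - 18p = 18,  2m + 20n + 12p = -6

infinitely many solutions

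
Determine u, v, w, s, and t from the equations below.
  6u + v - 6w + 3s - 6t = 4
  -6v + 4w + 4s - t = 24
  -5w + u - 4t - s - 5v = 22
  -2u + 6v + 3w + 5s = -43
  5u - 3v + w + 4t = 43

Row-reduce the augmented matrix:
R1 ← R1 / (6).
R3 ← R3 − 1·R1.
R4 ← R4 + 2·R1.
R5 ← R5 − 5·R1.
R2 ← R2 / (-6).
R1 ← R1 − 1/6·R2.
R3 ← R3 + 31/6·R2.
R4 ← R4 − 19/3·R2.
R5 ← R5 + 23/6·R2.
R3 ← R3 / (-67/9).
R1 ← R1 + 8/9·R3.
R2 ← R2 + 2/3·R3.
R4 ← R4 − 47/9·R3.
R5 ← R5 − 31/9·R3.
R4 ← R4 / (905/134).
R1 ← R1 − 161/134·R4.
R2 ← R2 + 15/67·R4.
R3 ← R3 − 89/134·R4.
R5 ← R5 + 492/67·R4.
R5 ← R5 / (6689/1810).
R1 ← R1 − 69/1810·R5.
R2 ← R2 − 75/362·R5.
R3 ← R3 − 1331/1810·R5.
R4 ← R4 + 1221/1810·R5.
Reading off the reduced rows gives u = 4, v = -5, w = 0, s = -1, t = 2.

u = 4, v = -5, w = 0, s = -1, t = 2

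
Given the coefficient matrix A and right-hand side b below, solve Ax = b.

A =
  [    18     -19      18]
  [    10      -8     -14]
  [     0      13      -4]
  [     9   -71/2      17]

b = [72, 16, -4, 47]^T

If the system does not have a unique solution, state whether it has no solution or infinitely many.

no solution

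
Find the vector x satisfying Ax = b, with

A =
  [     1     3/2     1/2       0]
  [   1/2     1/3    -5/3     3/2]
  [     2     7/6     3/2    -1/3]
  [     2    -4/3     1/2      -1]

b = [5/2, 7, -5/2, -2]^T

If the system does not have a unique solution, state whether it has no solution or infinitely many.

x_1 = 1, x_2 = 3, x_3 = -6, x_4 = -3

Row-reduce the augmented matrix:
R2 ← R2 − 1/2·R1.
R3 ← R3 − 2·R1.
R4 ← R4 − 2·R1.
R2 ← R2 / (-5/12).
R1 ← R1 − 3/2·R2.
R3 ← R3 + 11/6·R2.
R4 ← R4 + 13/3·R2.
R3 ← R3 / (134/15).
R1 ← R1 + 32/5·R3.
R2 ← R2 − 23/5·R3.
R4 ← R4 − 583/30·R3.
R4 ← R4 / (-305/201).
R1 ← R1 − 29/67·R4.
R2 ← R2 + 2/67·R4.
R3 ← R3 + 52/67·R4.
Reading off the reduced rows gives x_1 = 1, x_2 = 3, x_3 = -6, x_4 = -3.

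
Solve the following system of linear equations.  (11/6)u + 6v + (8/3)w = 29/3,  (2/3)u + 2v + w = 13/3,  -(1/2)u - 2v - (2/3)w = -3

Row-reduce:
R1 ← R1 / (11/6).
R2 ← R2 − 2/3·R1.
R3 ← R3 + 1/2·R1.
R2 ← R2 / (-2/11).
R1 ← R1 − 36/11·R2.
R3 ← R3 + 4/11·R2.
Row 3 reduces to 0 = -2, a contradiction. The system is inconsistent.

no solution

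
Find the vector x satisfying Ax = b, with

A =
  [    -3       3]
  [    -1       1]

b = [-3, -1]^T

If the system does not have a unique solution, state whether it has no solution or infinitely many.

infinitely many solutions

Row-reduce:
R1 ← R1 / (-3).
R2 ← R2 + 1·R1.
Rank is 1 with 2 unknowns, leaving x_2 free.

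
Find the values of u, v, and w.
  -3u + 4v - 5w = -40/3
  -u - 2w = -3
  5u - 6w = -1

Row-reduce the augmented matrix:
R1 ← R1 / (-3).
R2 ← R2 + 1·R1.
R3 ← R3 − 5·R1.
R2 ← R2 / (-4/3).
R1 ← R1 + 4/3·R2.
R3 ← R3 − 20/3·R2.
R3 ← R3 / (-16).
R1 ← R1 − 2·R3.
R2 ← R2 − 1/4·R3.
Reading off the reduced rows gives u = 1, v = -4/3, w = 1.

u = 1, v = -4/3, w = 1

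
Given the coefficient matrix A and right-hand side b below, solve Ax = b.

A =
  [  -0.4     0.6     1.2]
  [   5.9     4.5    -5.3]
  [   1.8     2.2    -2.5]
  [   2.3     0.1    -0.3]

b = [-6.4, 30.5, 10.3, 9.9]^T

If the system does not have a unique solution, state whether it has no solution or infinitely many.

x_1 = 4, x_2 = -2, x_3 = -3

Row-reduce the augmented matrix:
R1 ← R1 / (-2/5).
R2 ← R2 − 59/10·R1.
R3 ← R3 − 9/5·R1.
R4 ← R4 − 23/10·R1.
R2 ← R2 / (267/20).
R1 ← R1 + 3/2·R2.
R3 ← R3 − 49/10·R2.
R4 ← R4 − 71/20·R2.
R3 ← R3 / (-4409/2670).
R1 ← R1 + 143/89·R3.
R2 ← R2 − 248/267·R3.
R4 ← R4 − 4409/1335·R3.
R4 reduces to 0 = 0, so the extra equation is consistent.
Reading off the reduced rows gives x_1 = 4, x_2 = -2, x_3 = -3.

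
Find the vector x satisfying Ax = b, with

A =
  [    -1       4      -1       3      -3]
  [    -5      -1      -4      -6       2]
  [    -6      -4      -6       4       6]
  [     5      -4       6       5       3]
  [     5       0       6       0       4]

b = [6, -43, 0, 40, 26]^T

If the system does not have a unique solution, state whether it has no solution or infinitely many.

x_1 = 6, x_2 = 1, x_3 = -2, x_4 = 4, x_5 = 2

Row-reduce the augmented matrix:
R1 ← R1 / (-1).
R2 ← R2 + 5·R1.
R3 ← R3 + 6·R1.
R4 ← R4 − 5·R1.
R5 ← R5 − 5·R1.
R2 ← R2 / (-21).
R1 ← R1 + 4·R2.
R3 ← R3 + 28·R2.
R4 ← R4 − 16·R2.
R5 ← R5 − 20·R2.
R3 ← R3 / (-4/3).
R1 ← R1 − 17/21·R3.
R2 ← R2 + 1/21·R3.
R4 ← R4 − 37/21·R3.
R5 ← R5 − 41/21·R3.
R4 ← R4 / (45/2).
R1 ← R1 − 19/2·R4.
R2 ← R2 − 1/2·R4.
R3 ← R3 + 21/2·R4.
R5 ← R5 − 31/2·R4.
R5 ← R5 / (1661/315).
R1 ← R1 + 181/315·R5.
R2 ← R2 + 289/315·R5.
R3 ← R3 − 4/15·R5.
R4 ← R4 − 38/315·R5.
Reading off the reduced rows gives x_1 = 6, x_2 = 1, x_3 = -2, x_4 = 4, x_5 = 2.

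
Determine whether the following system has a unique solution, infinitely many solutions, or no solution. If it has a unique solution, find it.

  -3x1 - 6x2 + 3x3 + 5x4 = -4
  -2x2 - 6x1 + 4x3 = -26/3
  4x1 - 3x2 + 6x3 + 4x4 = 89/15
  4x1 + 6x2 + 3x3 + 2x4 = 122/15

x1 = 4/3, x2 = 1/3, x3 = 0, x4 = 2/5

Row-reduce the augmented matrix:
R1 ← R1 / (-3).
R2 ← R2 + 6·R1.
R3 ← R3 − 4·R1.
R4 ← R4 − 4·R1.
R2 ← R2 / (10).
R1 ← R1 − 2·R2.
R3 ← R3 + 11·R2.
R4 ← R4 + 2·R2.
R3 ← R3 / (39/5).
R1 ← R1 + 3/5·R3.
R2 ← R2 + 1/5·R3.
R4 ← R4 − 33/5·R3.
R4 ← R4 / (271/39).
R1 ← R1 − 4/13·R4.
R2 ← R2 + 118/117·R4.
R3 ← R3 + 5/117·R4.
Reading off the reduced rows gives x1 = 4/3, x2 = 1/3, x3 = 0, x4 = 2/5.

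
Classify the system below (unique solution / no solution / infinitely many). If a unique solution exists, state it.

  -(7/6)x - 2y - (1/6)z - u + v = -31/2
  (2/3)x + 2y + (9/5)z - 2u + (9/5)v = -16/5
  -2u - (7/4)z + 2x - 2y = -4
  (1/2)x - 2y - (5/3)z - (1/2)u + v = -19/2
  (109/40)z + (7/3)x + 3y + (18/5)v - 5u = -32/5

no solution

Row-reduce:
R1 ← R1 / (-7/6).
R2 ← R2 − 2/3·R1.
R3 ← R3 − 2·R1.
R4 ← R4 − 1/2·R1.
R5 ← R5 − 7/3·R1.
R2 ← R2 / (6/7).
R1 ← R1 − 12/7·R2.
R3 ← R3 + 38/7·R2.
R4 ← R4 + 20/7·R2.
R5 ← R5 + 1·R2.
R3 ← R3 / (1577/180).
R1 ← R1 + 49/15·R3.
R2 ← R2 − 179/90·R3.
R4 ← R4 − 71/18·R3.
R5 ← R5 − 1577/360·R3.
R4 ← R4 / (-1563/3154).
R1 ← R1 + 2298/1577·R4.
R2 ← R2 − 2429/1577·R4.
R3 ← R3 + 3600/1577·R4.
Row 5 reduces to 0 = 2, a contradiction. The system is inconsistent.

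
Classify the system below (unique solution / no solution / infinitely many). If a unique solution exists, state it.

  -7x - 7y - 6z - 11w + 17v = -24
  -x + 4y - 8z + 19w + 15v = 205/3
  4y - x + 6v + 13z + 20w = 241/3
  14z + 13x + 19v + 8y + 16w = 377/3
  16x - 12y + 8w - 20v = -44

x = 1, y = 3, z = 4/3, w = 2, v = 2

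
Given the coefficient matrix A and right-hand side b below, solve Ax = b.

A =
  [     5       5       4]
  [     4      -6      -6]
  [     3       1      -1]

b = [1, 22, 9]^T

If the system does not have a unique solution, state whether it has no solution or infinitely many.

Row-reduce the augmented matrix:
R1 ← R1 / (5).
R2 ← R2 − 4·R1.
R3 ← R3 − 3·R1.
R2 ← R2 / (-10).
R1 ← R1 − 1·R2.
R3 ← R3 + 2·R2.
R3 ← R3 / (-39/25).
R1 ← R1 + 3/25·R3.
R2 ← R2 − 23/25·R3.
Reading off the reduced rows gives x_1 = 2, x_2 = 1/3, x_3 = -8/3.

x_1 = 2, x_2 = 1/3, x_3 = -8/3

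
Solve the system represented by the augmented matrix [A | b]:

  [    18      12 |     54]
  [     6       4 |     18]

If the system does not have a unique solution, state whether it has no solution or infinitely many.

infinitely many solutions

Row-reduce:
R1 ← R1 / (18).
R2 ← R2 − 6·R1.
Rank is 1 with 2 unknowns, leaving x_2 free.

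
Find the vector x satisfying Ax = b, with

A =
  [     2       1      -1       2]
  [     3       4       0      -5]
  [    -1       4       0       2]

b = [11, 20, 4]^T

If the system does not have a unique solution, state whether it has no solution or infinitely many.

infinitely many solutions

Row-reduce:
R1 ← R1 / (2).
R2 ← R2 − 3·R1.
R3 ← R3 + 1·R1.
R2 ← R2 / (5/2).
R1 ← R1 − 1/2·R2.
R3 ← R3 − 9/2·R2.
R3 ← R3 / (-16/5).
R1 ← R1 + 4/5·R3.
R2 ← R2 − 3/5·R3.
Rank is 3 with 4 unknowns, leaving x_4 free.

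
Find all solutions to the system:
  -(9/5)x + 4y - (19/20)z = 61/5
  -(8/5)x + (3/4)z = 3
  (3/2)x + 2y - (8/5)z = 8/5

infinitely many solutions

Row-reduce:
R1 ← R1 / (-9/5).
R2 ← R2 + 8/5·R1.
R3 ← R3 − 3/2·R1.
R2 ← R2 / (-32/9).
R1 ← R1 + 20/9·R2.
R3 ← R3 − 16/3·R2.
Rank is 2 with 3 unknowns, leaving z free.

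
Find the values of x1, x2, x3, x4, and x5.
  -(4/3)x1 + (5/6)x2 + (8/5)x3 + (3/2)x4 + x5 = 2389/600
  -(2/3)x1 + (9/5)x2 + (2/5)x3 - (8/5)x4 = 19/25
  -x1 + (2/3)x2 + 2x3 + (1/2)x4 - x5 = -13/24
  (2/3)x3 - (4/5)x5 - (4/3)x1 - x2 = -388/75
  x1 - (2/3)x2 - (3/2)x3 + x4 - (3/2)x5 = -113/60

x1 = 3/2, x2 = 2, x3 = 2/5, x4 = 5/4, x5 = 9/5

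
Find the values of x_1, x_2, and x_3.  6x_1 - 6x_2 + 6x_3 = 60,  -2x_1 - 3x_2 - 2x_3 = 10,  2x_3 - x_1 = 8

x_1 = 0, x_2 = -6, x_3 = 4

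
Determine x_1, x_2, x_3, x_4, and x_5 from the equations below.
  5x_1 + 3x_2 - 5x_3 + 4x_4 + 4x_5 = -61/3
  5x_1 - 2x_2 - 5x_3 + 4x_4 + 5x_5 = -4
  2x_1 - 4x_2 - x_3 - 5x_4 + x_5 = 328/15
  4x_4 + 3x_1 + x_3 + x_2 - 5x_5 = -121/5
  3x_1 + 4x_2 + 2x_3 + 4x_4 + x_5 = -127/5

x_1 = -5/3, x_2 = -3, x_3 = -1/5, x_4 = -7/3, x_5 = 4/3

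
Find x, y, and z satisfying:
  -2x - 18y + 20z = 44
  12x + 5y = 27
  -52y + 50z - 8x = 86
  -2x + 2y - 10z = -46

Row-reduce the augmented matrix:
R1 ← R1 / (-2).
R2 ← R2 − 12·R1.
R3 ← R3 + 8·R1.
R4 ← R4 + 2·R1.
R2 ← R2 / (-103).
R1 ← R1 − 9·R2.
R3 ← R3 − 20·R2.
R4 ← R4 − 20·R2.
R3 ← R3 / (-690/103).
R1 ← R1 − 50/103·R3.
R2 ← R2 + 120/103·R3.
R4 ← R4 + 690/103·R3.
R4 reduces to 0 = 0, so the extra equation is consistent.
Reading off the reduced rows gives x = 1, y = 3, z = 5.

x = 1, y = 3, z = 5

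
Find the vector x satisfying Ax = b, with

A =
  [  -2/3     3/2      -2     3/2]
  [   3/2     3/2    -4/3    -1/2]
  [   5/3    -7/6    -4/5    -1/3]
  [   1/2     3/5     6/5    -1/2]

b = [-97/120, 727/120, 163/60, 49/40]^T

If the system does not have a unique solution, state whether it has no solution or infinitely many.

x_1 = 7/5, x_2 = 1, x_3 = -1, x_4 = -9/4

Row-reduce the augmented matrix:
R1 ← R1 / (-2/3).
R2 ← R2 − 3/2·R1.
R3 ← R3 − 5/3·R1.
R4 ← R4 − 1/2·R1.
R2 ← R2 / (39/8).
R1 ← R1 + 9/4·R2.
R3 ← R3 − 31/12·R2.
R4 ← R4 − 69/40·R2.
R3 ← R3 / (-4754/1755).
R1 ← R1 − 4/13·R3.
R2 ← R2 + 140/117·R3.
R4 ← R4 − 344/195·R3.
R4 ← R4 / (19981/23770).
R1 ← R1 + 1683/2377·R4.
R2 ← R2 + 586/2377·R4.
R3 ← R3 + 6645/9508·R4.
Reading off the reduced rows gives x_1 = 7/5, x_2 = 1, x_3 = -1, x_4 = -9/4.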